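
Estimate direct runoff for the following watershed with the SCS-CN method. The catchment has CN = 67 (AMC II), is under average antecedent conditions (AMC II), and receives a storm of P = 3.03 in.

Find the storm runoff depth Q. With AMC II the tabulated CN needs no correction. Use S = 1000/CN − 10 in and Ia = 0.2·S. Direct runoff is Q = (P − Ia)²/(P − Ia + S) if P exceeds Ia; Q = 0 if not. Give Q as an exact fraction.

AMC II — tabulated CN = 67 applies directly.
Retention S: 1000/CN − 10 with CN=67.000 → S = 330/67 ≈ 4.925 in
Initial abstraction Ia = S/5 = (330/67)/5 = 66/67 ≈ 0.985 in
Excess rainfall: 3.030 − 0.985 = 2.045 in; P > Ia so Q > 0
Q: (13701/6700)² ÷ (46701/6700) = 20857489/34766300 in (≈ 0.600 in)

Q = 20857489/34766300 in ≈ 0.600 in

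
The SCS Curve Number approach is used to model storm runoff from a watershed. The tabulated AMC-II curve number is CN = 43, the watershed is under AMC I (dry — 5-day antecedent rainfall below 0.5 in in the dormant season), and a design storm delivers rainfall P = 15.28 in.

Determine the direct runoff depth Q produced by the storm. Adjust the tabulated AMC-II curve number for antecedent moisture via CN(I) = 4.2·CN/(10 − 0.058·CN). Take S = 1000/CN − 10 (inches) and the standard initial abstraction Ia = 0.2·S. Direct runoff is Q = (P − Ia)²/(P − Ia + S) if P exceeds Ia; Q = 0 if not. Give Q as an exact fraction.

Q = 2276910162/1147494775 in ≈ 1.984 in

Dry (AMC I): CN(I) = 4.2·43/(10 − 0.058·43) = (903/5)/(3753/500) = 30100/1251 ≈ 24.061
S = 1000/(30100/1251) − 10 = 9500/301 in ≈ 31.561 in
Ia = 0.2·(9500/301) = 1900/301 in ≈ 6.312 in
P − Ia = 15.280 − 6.312 = 67482/7525 ≈ 8.968 in (> 0, runoff occurs)
Q: (67482/7525)² ÷ (304982/7525) = 2276910162/1147494775 in (≈ 1.984 in)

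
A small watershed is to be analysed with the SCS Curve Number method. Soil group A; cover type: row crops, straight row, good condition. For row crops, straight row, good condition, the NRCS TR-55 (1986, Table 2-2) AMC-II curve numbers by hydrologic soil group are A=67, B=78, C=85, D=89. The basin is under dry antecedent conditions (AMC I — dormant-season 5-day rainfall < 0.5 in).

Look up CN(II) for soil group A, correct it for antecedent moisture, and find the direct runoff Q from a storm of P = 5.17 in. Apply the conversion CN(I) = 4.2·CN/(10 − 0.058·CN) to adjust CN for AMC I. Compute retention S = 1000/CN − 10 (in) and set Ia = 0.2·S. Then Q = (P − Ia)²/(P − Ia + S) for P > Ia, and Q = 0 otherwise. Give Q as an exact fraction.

Q = 1595372339/2909816700 in ≈ 0.548 in

NRCS table: row crops, straight row, good condition, soil group A → CN(II) = 67
Adjust CN=67 to AMC I: 4.2·67/(10 − 0.058·67) → (1407/5) ÷ (3057/500) = 46900/1019 ≈ 46.026
Max retention: S = 1000/(46900/1019) − 10 = 5500/469 in (≈ 11.727 in)
Initial abstraction Ia = S/5 = (5500/469)/5 = 1100/469 ≈ 2.345 in
Since P=5.170 > Ia=2.345: effective rainfall P−Ia = 132473/46900 in
Q = (132473/46900)²/((132473/46900) + 5500/469) = (17549095729/2199610000)/(682473/46900) = 1595372339/2909816700 in ≈ 0.548 in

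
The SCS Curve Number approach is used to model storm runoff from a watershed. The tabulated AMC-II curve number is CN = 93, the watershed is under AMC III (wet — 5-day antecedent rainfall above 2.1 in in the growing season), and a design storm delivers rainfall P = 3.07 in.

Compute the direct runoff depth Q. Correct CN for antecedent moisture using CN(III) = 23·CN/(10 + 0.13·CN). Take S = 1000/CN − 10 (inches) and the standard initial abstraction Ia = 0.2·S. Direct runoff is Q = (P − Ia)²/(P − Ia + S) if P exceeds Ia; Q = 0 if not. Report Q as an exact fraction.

Q = 413028584929/152440754700 in ≈ 2.709 in

CN(III) from CN(II)=93: (23·93)/(10 + 0.13·93) = 213900/2209 ≈ 96.831
Retention S: 1000/CN − 10 with CN=96.831 → S = 700/2139 ≈ 0.327 in
Initial abstraction Ia = S/5 = (700/2139)/5 = 140/2139 ≈ 0.065 in
P − Ia = 3.070 − 0.065 = 642673/213900 ≈ 3.005 in (> 0, runoff occurs)
Q = (642673/213900)²/((642673/213900) + 700/2139) = (413028584929/45753210000)/(712673/213900) = 413028584929/152440754700 in ≈ 2.709 in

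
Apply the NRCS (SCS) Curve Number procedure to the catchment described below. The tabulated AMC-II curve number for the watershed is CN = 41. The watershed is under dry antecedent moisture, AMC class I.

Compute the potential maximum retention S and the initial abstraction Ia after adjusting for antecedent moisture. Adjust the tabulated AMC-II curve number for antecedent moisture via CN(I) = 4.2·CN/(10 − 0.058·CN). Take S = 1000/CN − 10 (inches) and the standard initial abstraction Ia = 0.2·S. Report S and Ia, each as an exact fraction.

S = 29500/861 in ≈ 34.262 in; Ia = 5900/861 in ≈ 6.852 in

Dry (AMC I): CN(I) = 4.2·41/(10 − 0.058·41) = (861/5)/(3811/500) = 86100/3811 ≈ 22.592
Retention S: 1000/CN − 10 with CN=22.592 → S = 29500/861 ≈ 34.262 in
Ia = 0.2S: 0.2·34.262 = 6.852 in (exactly 5900/861)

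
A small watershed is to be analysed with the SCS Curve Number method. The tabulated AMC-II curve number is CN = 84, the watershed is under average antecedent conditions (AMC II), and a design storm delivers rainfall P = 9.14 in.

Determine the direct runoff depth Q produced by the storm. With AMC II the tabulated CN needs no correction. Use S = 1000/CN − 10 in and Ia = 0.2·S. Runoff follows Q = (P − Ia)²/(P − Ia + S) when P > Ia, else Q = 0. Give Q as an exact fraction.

CN(II) = 84; AMC II needs no correction.
S = 1000/84 − 10 = 40/21 in ≈ 1.905 in
Initial abstraction Ia = S/5 = (40/21)/5 = 8/21 ≈ 0.381 in
Excess rainfall: 9.140 − 0.381 = 8.759 in; P > Ia so Q > 0
Q = (9197/1050)²/((9197/1050) + 40/21) = (84584809/1102500)/(11197/1050) = 84584809/11756850 in ≈ 7.195 in

Q = 84584809/11756850 in ≈ 7.195 in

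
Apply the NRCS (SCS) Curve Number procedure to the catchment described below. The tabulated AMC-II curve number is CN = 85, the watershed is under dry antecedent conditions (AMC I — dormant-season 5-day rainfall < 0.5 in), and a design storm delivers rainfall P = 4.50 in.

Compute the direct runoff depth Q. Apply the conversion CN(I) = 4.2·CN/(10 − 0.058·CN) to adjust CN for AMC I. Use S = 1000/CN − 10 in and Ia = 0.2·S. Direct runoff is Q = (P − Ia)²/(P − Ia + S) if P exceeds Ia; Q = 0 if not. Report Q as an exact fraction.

Q = 758641/445298 in ≈ 1.704 in

Dry (AMC I): CN(I) = 4.2·85/(10 − 0.058·85) = 357/(507/100) = 11900/169 ≈ 70.414
S = 1000/(11900/169) − 10 = 500/119 in ≈ 4.202 in
Ia = 0.2·(500/119) = 100/119 in ≈ 0.840 in
P − Ia = 4.500 − 0.840 = 871/238 ≈ 3.660 in (> 0, runoff occurs)
Runoff Q = (P−Ia)²/(P−Ia+S) = (3.660)²/(3.660+4.202) = 758641/445298 ≈ 1.704 in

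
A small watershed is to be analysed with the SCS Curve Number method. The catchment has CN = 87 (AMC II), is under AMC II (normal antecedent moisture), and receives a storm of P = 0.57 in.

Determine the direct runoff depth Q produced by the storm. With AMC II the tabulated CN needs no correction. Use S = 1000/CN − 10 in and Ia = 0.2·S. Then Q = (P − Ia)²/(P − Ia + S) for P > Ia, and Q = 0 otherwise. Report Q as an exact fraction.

Q = 5564881/133623300 in ≈ 0.042 in

AMC II — tabulated CN = 87 applies directly.
Max retention: S = 1000/87 − 10 = 130/87 in (≈ 1.494 in)
Ia = 0.2S: 0.2·1.494 = 0.299 in (exactly 26/87)
Excess rainfall: 0.570 − 0.299 = 0.271 in; P > Ia so Q > 0
Runoff Q = (P−Ia)²/(P−Ia+S) = (0.271)²/(0.271+1.494) = 5564881/133623300 ≈ 0.042 in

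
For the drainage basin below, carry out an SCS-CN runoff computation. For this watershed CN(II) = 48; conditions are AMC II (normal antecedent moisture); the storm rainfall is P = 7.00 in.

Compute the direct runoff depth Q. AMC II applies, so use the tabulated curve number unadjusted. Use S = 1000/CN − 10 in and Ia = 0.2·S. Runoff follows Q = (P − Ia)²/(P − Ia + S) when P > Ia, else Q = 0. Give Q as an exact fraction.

AMC II — tabulated CN = 48 applies directly.
S = 1000/48 − 10 = 65/6 in ≈ 10.833 in
Ia = 0.2·(65/6) = 13/6 in ≈ 2.167 in
Excess rainfall: 7.000 − 2.167 = 4.833 in; P > Ia so Q > 0
Runoff Q = (P−Ia)²/(P−Ia+S) = (4.833)²/(4.833+10.833) = 841/564 ≈ 1.491 in

Q = 841/564 in ≈ 1.491 in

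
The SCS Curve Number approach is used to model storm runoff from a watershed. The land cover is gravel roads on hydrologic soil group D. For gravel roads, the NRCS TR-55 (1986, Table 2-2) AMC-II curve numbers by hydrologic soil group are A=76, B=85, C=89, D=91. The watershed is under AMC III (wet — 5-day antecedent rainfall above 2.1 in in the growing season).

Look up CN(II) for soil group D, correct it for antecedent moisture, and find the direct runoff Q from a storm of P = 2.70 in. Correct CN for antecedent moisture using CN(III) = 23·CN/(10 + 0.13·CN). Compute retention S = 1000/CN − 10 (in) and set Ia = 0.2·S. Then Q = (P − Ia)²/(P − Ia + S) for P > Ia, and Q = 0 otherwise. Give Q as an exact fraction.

Q = 332588169/148163470 in ≈ 2.245 in

NRCS table: gravel roads, soil group D → CN(II) = 91
Wet (AMC III): CN(III) = 23·91/(10 + 0.13·91) = 2093/(2183/100) = 209300/2183 ≈ 95.877
S = 1000/(209300/2183) − 10 = 900/2093 in ≈ 0.430 in
Initial abstraction Ia = S/5 = (900/2093)/5 = 180/2093 ≈ 0.086 in
Excess rainfall: 2.700 − 0.086 = 2.614 in; P > Ia so Q > 0
Q = (54711/20930)²/((54711/20930) + 900/2093) = (2993293521/438064900)/(63711/20930) = 332588169/148163470 in ≈ 2.245 in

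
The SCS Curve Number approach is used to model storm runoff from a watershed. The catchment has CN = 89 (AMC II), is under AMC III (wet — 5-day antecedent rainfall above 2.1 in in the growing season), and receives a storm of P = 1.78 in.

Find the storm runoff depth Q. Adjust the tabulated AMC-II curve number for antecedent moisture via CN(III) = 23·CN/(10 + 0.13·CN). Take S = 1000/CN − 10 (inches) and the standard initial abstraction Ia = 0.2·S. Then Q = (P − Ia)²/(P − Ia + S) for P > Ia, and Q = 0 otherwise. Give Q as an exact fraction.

Q = 29303619489/23149830050 in ≈ 1.266 in

Adjust CN=89 to AMC III: 23·89/(10 + 0.13·89) → 2047 ÷ (2157/100) = 204700/2157 ≈ 94.900
S = 1000/(204700/2157) − 10 = 1100/2047 in ≈ 0.537 in
Ia = 0.2S: 0.2·0.537 = 0.107 in (exactly 220/2047)
P − Ia = 1.780 − 0.107 = 171183/102350 ≈ 1.673 in (> 0, runoff occurs)
Q: (171183/102350)² ÷ (226183/102350) = 29303619489/23149830050 in (≈ 1.266 in)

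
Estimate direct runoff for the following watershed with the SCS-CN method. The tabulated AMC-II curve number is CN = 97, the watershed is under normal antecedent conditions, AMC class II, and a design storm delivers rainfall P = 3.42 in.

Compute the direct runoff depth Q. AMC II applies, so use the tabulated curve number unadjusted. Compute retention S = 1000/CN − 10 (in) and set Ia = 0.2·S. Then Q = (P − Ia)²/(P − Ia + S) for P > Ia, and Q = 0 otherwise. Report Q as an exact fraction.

Q = 88422123/28755650 in ≈ 3.075 in

AMC II — tabulated CN = 97 applies directly.
Max retention: S = 1000/97 − 10 = 30/97 in (≈ 0.309 in)
Initial abstraction Ia = S/5 = (30/97)/5 = 6/97 ≈ 0.062 in
Excess rainfall: 3.420 − 0.062 = 3.358 in; P > Ia so Q > 0
Q = (16287/4850)²/((16287/4850) + 30/97) = (265266369/23522500)/(17787/4850) = 88422123/28755650 in ≈ 3.075 in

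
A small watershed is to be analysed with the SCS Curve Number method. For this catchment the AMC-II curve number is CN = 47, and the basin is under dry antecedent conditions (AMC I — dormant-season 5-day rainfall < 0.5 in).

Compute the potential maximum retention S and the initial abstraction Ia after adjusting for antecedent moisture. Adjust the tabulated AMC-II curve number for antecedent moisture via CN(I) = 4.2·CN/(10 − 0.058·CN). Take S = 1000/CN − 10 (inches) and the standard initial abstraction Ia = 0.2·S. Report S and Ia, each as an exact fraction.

Adjust CN=47 to AMC I: 4.2·47/(10 − 0.058·47) → (987/5) ÷ (3637/500) = 98700/3637 ≈ 27.138
Retention S: 1000/CN − 10 with CN=27.138 → S = 26500/987 ≈ 26.849 in
Ia = 0.2·(26500/987) = 5300/987 in ≈ 5.370 in

S = 26500/987 in ≈ 26.849 in; Ia = 5300/987 in ≈ 5.370 in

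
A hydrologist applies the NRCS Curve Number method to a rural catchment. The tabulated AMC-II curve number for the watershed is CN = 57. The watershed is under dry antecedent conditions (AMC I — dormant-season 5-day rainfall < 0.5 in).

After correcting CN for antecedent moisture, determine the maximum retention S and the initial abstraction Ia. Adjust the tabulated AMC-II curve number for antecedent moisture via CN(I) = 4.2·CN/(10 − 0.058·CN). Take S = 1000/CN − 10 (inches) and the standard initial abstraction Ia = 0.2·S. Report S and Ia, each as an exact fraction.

S = 21500/1197 in ≈ 17.962 in; Ia = 4300/1197 in ≈ 3.592 in

Adjust CN=57 to AMC I: 4.2·57/(10 − 0.058·57) → (1197/5) ÷ (3347/500) = 119700/3347 ≈ 35.763
S = 1000/(119700/3347) − 10 = 21500/1197 in ≈ 17.962 in
Ia = 0.2S: 0.2·17.962 = 3.592 in (exactly 4300/1197)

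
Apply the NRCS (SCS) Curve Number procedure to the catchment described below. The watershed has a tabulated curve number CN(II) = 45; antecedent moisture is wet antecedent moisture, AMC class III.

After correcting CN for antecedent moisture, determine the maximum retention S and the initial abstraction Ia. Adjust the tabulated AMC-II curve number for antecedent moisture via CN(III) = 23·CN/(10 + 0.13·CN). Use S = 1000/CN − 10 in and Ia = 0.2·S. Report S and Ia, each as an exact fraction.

S = 1100/207 in ≈ 5.314 in; Ia = 220/207 in ≈ 1.063 in

Wet (AMC III): CN(III) = 23·45/(10 + 0.13·45) = 1035/(317/20) = 20700/317 ≈ 65.300
Retention S: 1000/CN − 10 with CN=65.300 → S = 1100/207 ≈ 5.314 in
Ia = 0.2S: 0.2·5.314 = 1.063 in (exactly 220/207)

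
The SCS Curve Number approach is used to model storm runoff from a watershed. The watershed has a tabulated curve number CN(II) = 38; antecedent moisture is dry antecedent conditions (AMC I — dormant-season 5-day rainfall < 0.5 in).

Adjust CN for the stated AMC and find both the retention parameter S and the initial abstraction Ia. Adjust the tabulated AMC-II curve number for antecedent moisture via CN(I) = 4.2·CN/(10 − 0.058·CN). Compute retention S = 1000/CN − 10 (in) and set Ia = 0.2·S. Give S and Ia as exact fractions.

S = 15500/399 in ≈ 38.847 in; Ia = 3100/399 in ≈ 7.769 in

Adjust CN=38 to AMC I: 4.2·38/(10 − 0.058·38) → (798/5) ÷ (1949/250) = 39900/1949 ≈ 20.472
S = 1000/(39900/1949) − 10 = 15500/399 in ≈ 38.847 in
Ia = 0.2·(15500/399) = 3100/399 in ≈ 7.769 in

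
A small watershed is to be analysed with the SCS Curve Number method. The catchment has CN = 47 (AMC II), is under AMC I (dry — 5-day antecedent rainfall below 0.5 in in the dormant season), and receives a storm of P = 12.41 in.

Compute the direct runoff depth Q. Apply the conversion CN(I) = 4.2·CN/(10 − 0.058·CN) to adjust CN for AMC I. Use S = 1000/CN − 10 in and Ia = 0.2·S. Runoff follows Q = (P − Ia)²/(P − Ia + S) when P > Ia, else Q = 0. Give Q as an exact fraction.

Q = 482840147689/330138372900 in ≈ 1.463 in

CN(I) from CN(II)=47: (4.2·47)/(10 − 0.058·47) = 98700/3637 ≈ 27.138
Retention S: 1000/CN − 10 with CN=27.138 → S = 26500/987 ≈ 26.849 in
Initial abstraction Ia = S/5 = (26500/987)/5 = 5300/987 ≈ 5.370 in
Since P=12.410 > Ia=5.370: effective rainfall P−Ia = 694867/98700 in
Q = (694867/98700)²/((694867/98700) + 26500/987) = (482840147689/9741690000)/(3344867/98700) = 482840147689/330138372900 in ≈ 1.463 in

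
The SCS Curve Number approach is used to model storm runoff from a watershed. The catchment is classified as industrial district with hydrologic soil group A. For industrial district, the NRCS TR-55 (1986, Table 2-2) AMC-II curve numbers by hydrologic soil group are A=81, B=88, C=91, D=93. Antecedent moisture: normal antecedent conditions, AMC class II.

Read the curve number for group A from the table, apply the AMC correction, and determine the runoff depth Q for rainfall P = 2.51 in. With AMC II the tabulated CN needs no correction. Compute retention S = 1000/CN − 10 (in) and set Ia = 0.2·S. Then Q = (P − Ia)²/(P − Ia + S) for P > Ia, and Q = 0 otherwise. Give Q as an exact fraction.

NRCS table: industrial district, soil group A → CN(II) = 81
Average conditions: CN = 81 (no AMC adjustment).
Max retention: S = 1000/81 − 10 = 190/81 in (≈ 2.346 in)
Ia = 0.2·(190/81) = 38/81 in ≈ 0.469 in
Since P=2.510 > Ia=0.469: effective rainfall P−Ia = 16531/8100 in
Runoff Q = (P−Ia)²/(P−Ia+S) = (2.041)²/(2.041+2.346) = 273273961/287801100 ≈ 0.950 in

Q = 273273961/287801100 in ≈ 0.950 in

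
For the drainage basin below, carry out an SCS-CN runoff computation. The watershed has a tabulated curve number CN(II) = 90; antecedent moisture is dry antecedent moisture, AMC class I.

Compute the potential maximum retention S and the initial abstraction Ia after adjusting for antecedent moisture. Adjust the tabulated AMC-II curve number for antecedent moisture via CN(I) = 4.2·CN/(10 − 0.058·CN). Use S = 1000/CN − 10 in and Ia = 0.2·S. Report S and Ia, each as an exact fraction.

Dry (AMC I): CN(I) = 4.2·90/(10 − 0.058·90) = 378/(239/50) = 18900/239 ≈ 79.079
Max retention: S = 1000/(18900/239) − 10 = 500/189 in (≈ 2.646 in)
Initial abstraction Ia = S/5 = (500/189)/5 = 100/189 ≈ 0.529 in

S = 500/189 in ≈ 2.646 in; Ia = 100/189 in ≈ 0.529 in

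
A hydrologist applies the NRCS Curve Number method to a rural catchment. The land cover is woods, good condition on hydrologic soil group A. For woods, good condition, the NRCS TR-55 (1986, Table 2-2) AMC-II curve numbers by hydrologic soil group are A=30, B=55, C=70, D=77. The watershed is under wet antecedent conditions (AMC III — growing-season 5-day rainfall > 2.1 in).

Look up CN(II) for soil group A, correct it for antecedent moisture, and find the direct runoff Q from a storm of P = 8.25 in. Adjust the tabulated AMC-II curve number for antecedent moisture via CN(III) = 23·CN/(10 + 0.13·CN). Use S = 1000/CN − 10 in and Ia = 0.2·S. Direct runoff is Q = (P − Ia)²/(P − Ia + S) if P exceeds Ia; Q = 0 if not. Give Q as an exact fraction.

Q = 2948089/1246692 in ≈ 2.365 in

NRCS table: woods, good condition, soil group A → CN(II) = 30
Wet (AMC III): CN(III) = 23·30/(10 + 0.13·30) = 690/(139/10) = 6900/139 ≈ 49.640
Retention S: 1000/CN − 10 with CN=49.640 → S = 700/69 ≈ 10.145 in
Initial abstraction Ia = S/5 = (700/69)/5 = 140/69 ≈ 2.029 in
Since P=8.250 > Ia=2.029: effective rainfall P−Ia = 1717/276 in
Q: (1717/276)² ÷ (4517/276) = 2948089/1246692 in (≈ 2.365 in)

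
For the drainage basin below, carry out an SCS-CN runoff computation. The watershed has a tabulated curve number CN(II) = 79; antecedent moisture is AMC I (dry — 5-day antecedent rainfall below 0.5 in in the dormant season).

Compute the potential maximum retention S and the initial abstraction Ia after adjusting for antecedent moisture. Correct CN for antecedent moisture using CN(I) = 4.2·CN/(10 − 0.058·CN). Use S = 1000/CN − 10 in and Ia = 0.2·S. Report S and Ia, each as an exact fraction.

S = 500/79 in ≈ 6.329 in; Ia = 100/79 in ≈ 1.266 in

Dry (AMC I): CN(I) = 4.2·79/(10 − 0.058·79) = (1659/5)/(2709/500) = 7900/129 ≈ 61.240
Retention S: 1000/CN − 10 with CN=61.240 → S = 500/79 ≈ 6.329 in
Initial abstraction Ia = S/5 = (500/79)/5 = 100/79 ≈ 1.266 in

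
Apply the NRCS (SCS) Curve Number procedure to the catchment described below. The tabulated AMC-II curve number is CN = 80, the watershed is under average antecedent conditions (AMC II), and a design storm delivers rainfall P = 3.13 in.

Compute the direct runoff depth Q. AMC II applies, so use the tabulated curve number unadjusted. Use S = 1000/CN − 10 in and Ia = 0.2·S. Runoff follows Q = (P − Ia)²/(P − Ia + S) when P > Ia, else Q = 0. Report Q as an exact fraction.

Q = 69169/51300 in ≈ 1.348 in

Average conditions: CN = 80 (no AMC adjustment).
Max retention: S = 1000/80 − 10 = 5/2 in (≈ 2.500 in)
Initial abstraction Ia = S/5 = (5/2)/5 = 1/2 ≈ 0.500 in
P − Ia = 3.130 − 0.500 = 263/100 ≈ 2.630 in (> 0, runoff occurs)
Runoff Q = (P−Ia)²/(P−Ia+S) = (2.630)²/(2.630+2.500) = 69169/51300 ≈ 1.348 in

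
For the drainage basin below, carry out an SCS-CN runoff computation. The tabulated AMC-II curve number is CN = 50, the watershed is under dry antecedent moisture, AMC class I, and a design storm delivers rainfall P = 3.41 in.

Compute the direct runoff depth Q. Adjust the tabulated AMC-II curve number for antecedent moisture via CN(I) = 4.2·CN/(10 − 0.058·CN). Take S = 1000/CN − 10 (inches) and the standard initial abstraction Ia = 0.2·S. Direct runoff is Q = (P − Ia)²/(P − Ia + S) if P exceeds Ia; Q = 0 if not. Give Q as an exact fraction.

CN(I) from CN(II)=50: (4.2·50)/(10 − 0.058·50) = 2100/71 ≈ 29.577
Max retention: S = 1000/(2100/71) − 10 = 500/21 in (≈ 23.810 in)
Ia = 0.2S: 0.2·23.810 = 4.762 in (exactly 100/21)
P = 3.410 ≤ Ia = 4.762 in: entire storm abstracted, Q = 0.

Q = 0 in ≈ 0.000 in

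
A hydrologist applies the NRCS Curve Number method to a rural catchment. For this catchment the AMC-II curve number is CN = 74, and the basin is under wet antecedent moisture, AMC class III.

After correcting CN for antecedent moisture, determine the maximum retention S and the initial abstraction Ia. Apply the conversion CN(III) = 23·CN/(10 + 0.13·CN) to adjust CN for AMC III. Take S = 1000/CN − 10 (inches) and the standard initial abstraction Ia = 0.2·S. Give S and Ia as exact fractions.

CN(III) from CN(II)=74: (23·74)/(10 + 0.13·74) = 85100/981 ≈ 86.748
Max retention: S = 1000/(85100/981) − 10 = 1300/851 in (≈ 1.528 in)
Initial abstraction Ia = S/5 = (1300/851)/5 = 260/851 ≈ 0.306 in

S = 1300/851 in ≈ 1.528 in; Ia = 260/851 in ≈ 0.306 in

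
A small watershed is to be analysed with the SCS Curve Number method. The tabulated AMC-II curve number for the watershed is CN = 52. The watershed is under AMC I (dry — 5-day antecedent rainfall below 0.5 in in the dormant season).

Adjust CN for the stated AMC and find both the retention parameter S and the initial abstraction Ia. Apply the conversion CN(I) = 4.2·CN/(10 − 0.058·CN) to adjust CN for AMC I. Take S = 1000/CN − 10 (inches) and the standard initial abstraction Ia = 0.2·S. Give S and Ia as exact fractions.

Adjust CN=52 to AMC I: 4.2·52/(10 − 0.058·52) → (1092/5) ÷ (873/125) = 9100/291 ≈ 31.271
S = 1000/(9100/291) − 10 = 2000/91 in ≈ 21.978 in
Ia = 0.2·(2000/91) = 400/91 in ≈ 4.396 in

S = 2000/91 in ≈ 21.978 in; Ia = 400/91 in ≈ 4.396 in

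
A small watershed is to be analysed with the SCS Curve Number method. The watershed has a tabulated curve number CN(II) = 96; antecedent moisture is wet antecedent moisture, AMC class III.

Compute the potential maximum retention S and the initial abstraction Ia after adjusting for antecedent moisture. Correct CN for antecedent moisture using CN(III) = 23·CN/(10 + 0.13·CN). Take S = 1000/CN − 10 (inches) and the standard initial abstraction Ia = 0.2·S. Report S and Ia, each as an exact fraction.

CN(III) from CN(II)=96: (23·96)/(10 + 0.13·96) = 27600/281 ≈ 98.221
Max retention: S = 1000/(27600/281) − 10 = 25/138 in (≈ 0.181 in)
Ia = 0.2·(25/138) = 5/138 in ≈ 0.036 in

S = 25/138 in ≈ 0.181 in; Ia = 5/138 in ≈ 0.036 in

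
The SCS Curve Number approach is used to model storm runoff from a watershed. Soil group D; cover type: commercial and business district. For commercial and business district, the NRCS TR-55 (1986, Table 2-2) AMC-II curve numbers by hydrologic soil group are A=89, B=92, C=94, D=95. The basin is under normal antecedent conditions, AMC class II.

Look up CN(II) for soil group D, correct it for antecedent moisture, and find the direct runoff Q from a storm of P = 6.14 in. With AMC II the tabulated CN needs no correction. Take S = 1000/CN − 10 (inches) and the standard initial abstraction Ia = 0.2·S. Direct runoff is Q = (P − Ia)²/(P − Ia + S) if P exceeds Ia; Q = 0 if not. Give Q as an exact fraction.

NRCS table: commercial and business district, soil group D → CN(II) = 95
AMC II — tabulated CN = 95 applies directly.
Retention S: 1000/CN − 10 with CN=95.000 → S = 10/19 ≈ 0.526 in
Ia = 0.2S: 0.2·0.526 = 0.105 in (exactly 2/19)
Since P=6.140 > Ia=0.105: effective rainfall P−Ia = 5733/950 in
Runoff Q = (P−Ia)²/(P−Ia+S) = (6.035)²/(6.035+0.526) = 32867289/5921350 ≈ 5.551 in

Q = 32867289/5921350 in ≈ 5.551 in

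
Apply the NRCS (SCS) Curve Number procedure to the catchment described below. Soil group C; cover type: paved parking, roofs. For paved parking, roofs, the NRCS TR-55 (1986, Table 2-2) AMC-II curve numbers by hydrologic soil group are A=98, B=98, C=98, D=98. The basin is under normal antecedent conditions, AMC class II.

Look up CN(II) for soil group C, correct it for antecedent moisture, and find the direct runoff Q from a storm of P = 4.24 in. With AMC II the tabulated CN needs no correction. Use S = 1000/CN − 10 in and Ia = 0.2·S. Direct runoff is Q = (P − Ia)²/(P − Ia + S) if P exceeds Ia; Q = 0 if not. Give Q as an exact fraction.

NRCS table: paved parking, roofs, soil group C → CN(II) = 98
AMC II — tabulated CN = 98 applies directly.
Max retention: S = 1000/98 − 10 = 10/49 in (≈ 0.204 in)
Initial abstraction Ia = S/5 = (10/49)/5 = 2/49 ≈ 0.041 in
P − Ia = 4.240 − 0.041 = 5144/1225 ≈ 4.199 in (> 0, runoff occurs)
Runoff Q = (P−Ia)²/(P−Ia+S) = (4.199)²/(4.199+0.204) = 13230368/3303825 ≈ 4.005 in

Q = 13230368/3303825 in ≈ 4.005 in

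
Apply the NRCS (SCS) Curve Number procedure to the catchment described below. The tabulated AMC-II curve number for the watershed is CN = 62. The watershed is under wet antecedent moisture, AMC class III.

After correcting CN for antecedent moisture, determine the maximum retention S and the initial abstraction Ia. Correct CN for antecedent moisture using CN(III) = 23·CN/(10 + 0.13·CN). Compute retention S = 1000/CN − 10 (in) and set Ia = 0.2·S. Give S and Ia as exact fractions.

S = 1900/713 in ≈ 2.665 in; Ia = 380/713 in ≈ 0.533 in

CN(III) from CN(II)=62: (23·62)/(10 + 0.13·62) = 71300/903 ≈ 78.959
Retention S: 1000/CN − 10 with CN=78.959 → S = 1900/713 ≈ 2.665 in
Ia = 0.2S: 0.2·2.665 = 0.533 in (exactly 380/713)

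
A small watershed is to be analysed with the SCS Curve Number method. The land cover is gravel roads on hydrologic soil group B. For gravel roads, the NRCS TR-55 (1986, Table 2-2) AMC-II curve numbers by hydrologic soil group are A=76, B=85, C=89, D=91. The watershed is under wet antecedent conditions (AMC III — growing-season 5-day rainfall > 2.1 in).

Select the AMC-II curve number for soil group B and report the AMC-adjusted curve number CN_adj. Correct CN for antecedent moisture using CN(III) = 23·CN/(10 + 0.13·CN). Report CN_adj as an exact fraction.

NRCS table: gravel roads, soil group B → CN(II) = 85
Wet (AMC III): CN(III) = 23·85/(10 + 0.13·85) = 1955/(421/20) = 39100/421 ≈ 92.874

CN_adj = 39100/421 ≈ 92.874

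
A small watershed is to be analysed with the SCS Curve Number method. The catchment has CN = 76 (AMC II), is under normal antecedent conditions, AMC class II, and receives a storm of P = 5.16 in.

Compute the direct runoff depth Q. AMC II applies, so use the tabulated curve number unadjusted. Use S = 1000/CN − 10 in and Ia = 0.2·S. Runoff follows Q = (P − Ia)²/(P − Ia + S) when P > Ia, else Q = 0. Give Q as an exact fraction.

Average conditions: CN = 76 (no AMC adjustment).
Max retention: S = 1000/76 − 10 = 60/19 in (≈ 3.158 in)
Ia = 0.2S: 0.2·3.158 = 0.632 in (exactly 12/19)
Since P=5.160 > Ia=0.632: effective rainfall P−Ia = 2151/475 in
Q: (2151/475)² ÷ (3651/475) = 1542267/578075 in (≈ 2.668 in)

Q = 1542267/578075 in ≈ 2.668 in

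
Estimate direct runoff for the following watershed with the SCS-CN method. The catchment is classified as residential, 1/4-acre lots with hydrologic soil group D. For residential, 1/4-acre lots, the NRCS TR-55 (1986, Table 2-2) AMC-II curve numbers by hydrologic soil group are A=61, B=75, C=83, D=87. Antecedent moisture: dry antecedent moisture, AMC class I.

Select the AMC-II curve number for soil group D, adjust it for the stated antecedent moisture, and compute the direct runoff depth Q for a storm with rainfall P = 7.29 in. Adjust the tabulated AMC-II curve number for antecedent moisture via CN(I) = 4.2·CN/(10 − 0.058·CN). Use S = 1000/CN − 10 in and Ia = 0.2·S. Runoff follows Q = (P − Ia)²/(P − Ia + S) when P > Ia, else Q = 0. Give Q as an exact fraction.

Q = 1444522745689/338339024100 in ≈ 4.269 in

NRCS table: residential, 1/4-acre lots, soil group D → CN(II) = 87
CN(I) from CN(II)=87: (4.2·87)/(10 − 0.058·87) = 182700/2477 ≈ 73.759
Max retention: S = 1000/(182700/2477) − 10 = 6500/1827 in (≈ 3.558 in)
Ia = 0.2·(6500/1827) = 1300/1827 in ≈ 0.712 in
P − Ia = 7.290 − 0.712 = 1201883/182700 ≈ 6.578 in (> 0, runoff occurs)
Q = (1201883/182700)²/((1201883/182700) + 6500/1827) = (1444522745689/33379290000)/(1851883/182700) = 1444522745689/338339024100 in ≈ 4.269 in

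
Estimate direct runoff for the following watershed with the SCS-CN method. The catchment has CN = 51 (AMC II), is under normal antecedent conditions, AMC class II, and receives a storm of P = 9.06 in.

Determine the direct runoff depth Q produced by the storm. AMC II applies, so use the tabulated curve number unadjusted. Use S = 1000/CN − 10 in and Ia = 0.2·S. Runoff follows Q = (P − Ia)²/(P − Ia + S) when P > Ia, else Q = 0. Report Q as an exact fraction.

Average conditions: CN = 51 (no AMC adjustment).
Retention S: 1000/CN − 10 with CN=51.000 → S = 490/51 ≈ 9.608 in
Ia = 0.2S: 0.2·9.608 = 1.922 in (exactly 98/51)
P − Ia = 9.060 − 1.922 = 18203/2550 ≈ 7.138 in (> 0, runoff occurs)
Q: (18203/2550)² ÷ (42703/2550) = 331349209/108892650 in (≈ 3.043 in)

Q = 331349209/108892650 in ≈ 3.043 in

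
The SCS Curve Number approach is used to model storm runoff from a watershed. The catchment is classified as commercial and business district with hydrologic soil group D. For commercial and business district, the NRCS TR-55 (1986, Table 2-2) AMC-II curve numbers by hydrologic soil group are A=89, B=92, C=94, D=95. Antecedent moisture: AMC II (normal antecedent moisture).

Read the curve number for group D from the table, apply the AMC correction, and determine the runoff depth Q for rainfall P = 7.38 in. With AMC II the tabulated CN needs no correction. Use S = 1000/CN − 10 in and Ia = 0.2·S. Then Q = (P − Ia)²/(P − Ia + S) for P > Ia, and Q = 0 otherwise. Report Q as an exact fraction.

Q = 47761921/7040450 in ≈ 6.784 in

NRCS table: commercial and business district, soil group D → CN(II) = 95
AMC II — tabulated CN = 95 applies directly.
Retention S: 1000/CN − 10 with CN=95.000 → S = 10/19 ≈ 0.526 in
Ia = 0.2·(10/19) = 2/19 in ≈ 0.105 in
Excess rainfall: 7.380 − 0.105 = 7.275 in; P > Ia so Q > 0
Q = (6911/950)²/((6911/950) + 10/19) = (47761921/902500)/(7411/950) = 47761921/7040450 in ≈ 6.784 in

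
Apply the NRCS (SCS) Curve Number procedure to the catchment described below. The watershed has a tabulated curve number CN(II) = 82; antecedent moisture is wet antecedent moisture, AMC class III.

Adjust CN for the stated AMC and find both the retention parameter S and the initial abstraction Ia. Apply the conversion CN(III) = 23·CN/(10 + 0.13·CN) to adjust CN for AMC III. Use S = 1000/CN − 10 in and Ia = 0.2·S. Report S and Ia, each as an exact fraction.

S = 900/943 in ≈ 0.954 in; Ia = 180/943 in ≈ 0.191 in

Adjust CN=82 to AMC III: 23·82/(10 + 0.13·82) → 1886 ÷ (1033/50) = 94300/1033 ≈ 91.288
Retention S: 1000/CN − 10 with CN=91.288 → S = 900/943 ≈ 0.954 in
Initial abstraction Ia = S/5 = (900/943)/5 = 180/943 ≈ 0.191 in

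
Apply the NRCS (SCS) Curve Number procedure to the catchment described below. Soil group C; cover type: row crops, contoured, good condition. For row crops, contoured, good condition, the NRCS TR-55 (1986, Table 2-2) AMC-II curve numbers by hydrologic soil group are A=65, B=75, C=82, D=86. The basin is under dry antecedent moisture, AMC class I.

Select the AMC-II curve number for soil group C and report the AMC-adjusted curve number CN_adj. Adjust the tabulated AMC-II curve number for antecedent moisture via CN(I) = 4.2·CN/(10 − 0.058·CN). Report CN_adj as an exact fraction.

CN_adj = 28700/437 ≈ 65.675

NRCS table: row crops, contoured, good condition, soil group C → CN(II) = 82
CN(I) from CN(II)=82: (4.2·82)/(10 − 0.058·82) = 28700/437 ≈ 65.675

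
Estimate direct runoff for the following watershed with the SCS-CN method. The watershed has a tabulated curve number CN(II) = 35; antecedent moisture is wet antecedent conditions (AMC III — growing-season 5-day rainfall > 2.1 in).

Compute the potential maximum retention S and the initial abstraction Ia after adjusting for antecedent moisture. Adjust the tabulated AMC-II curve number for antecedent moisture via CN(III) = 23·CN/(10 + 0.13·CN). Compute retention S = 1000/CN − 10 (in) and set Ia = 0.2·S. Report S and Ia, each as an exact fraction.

S = 1300/161 in ≈ 8.075 in; Ia = 260/161 in ≈ 1.615 in

CN(III) from CN(II)=35: (23·35)/(10 + 0.13·35) = 16100/291 ≈ 55.326
Retention S: 1000/CN − 10 with CN=55.326 → S = 1300/161 ≈ 8.075 in
Initial abstraction Ia = S/5 = (1300/161)/5 = 260/161 ≈ 1.615 in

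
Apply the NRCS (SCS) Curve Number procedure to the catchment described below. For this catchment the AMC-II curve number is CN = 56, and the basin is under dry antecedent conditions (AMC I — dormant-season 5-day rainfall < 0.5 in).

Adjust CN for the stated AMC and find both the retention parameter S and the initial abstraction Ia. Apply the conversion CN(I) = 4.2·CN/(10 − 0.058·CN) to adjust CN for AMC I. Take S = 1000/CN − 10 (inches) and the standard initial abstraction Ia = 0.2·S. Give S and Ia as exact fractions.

Adjust CN=56 to AMC I: 4.2·56/(10 − 0.058·56) → (1176/5) ÷ (844/125) = 7350/211 ≈ 34.834
Max retention: S = 1000/(7350/211) − 10 = 2750/147 in (≈ 18.707 in)
Ia = 0.2S: 0.2·18.707 = 3.741 in (exactly 550/147)

S = 2750/147 in ≈ 18.707 in; Ia = 550/147 in ≈ 3.741 in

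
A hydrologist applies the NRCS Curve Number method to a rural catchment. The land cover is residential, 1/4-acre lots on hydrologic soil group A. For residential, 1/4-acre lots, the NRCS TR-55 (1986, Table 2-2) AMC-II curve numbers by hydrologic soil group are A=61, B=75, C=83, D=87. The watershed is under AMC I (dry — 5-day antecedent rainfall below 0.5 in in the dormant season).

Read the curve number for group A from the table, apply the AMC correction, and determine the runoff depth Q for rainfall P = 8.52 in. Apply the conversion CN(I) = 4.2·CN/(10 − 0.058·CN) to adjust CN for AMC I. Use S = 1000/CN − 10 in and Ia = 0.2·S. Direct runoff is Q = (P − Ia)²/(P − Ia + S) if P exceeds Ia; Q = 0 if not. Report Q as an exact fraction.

Q = 3416519401/2358651925 in ≈ 1.449 in

NRCS table: residential, 1/4-acre lots, soil group A → CN(II) = 61
Adjust CN=61 to AMC I: 4.2·61/(10 − 0.058·61) → (1281/5) ÷ (3231/500) = 42700/1077 ≈ 39.647
S = 1000/(42700/1077) − 10 = 6500/427 in ≈ 15.222 in
Ia = 0.2S: 0.2·15.222 = 3.044 in (exactly 1300/427)
Excess rainfall: 8.520 − 3.044 = 5.476 in; P > Ia so Q > 0
Q: (58451/10675)² ÷ (220951/10675) = 3416519401/2358651925 in (≈ 1.449 in)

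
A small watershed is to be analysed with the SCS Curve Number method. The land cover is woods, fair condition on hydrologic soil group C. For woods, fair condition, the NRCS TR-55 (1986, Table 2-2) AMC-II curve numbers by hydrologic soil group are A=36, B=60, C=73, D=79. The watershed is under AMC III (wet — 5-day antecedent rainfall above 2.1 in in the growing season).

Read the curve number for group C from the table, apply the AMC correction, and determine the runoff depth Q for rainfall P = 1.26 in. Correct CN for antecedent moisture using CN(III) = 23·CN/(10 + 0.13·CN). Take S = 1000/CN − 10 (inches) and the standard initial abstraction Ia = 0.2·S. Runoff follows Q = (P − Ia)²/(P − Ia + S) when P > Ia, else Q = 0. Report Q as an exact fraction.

NRCS table: woods, fair condition, soil group C → CN(II) = 73
Wet (AMC III): CN(III) = 23·73/(10 + 0.13·73) = 1679/(1949/100) = 167900/1949 ≈ 86.147
Max retention: S = 1000/(167900/1949) − 10 = 2700/1679 in (≈ 1.608 in)
Ia = 0.2·(2700/1679) = 540/1679 in ≈ 0.322 in
P − Ia = 1.260 − 0.322 = 78777/83950 ≈ 0.938 in (> 0, runoff occurs)
Q: (78777/83950)² ÷ (213777/83950) = 689535081/1994064350 in (≈ 0.346 in)

Q = 689535081/1994064350 in ≈ 0.346 in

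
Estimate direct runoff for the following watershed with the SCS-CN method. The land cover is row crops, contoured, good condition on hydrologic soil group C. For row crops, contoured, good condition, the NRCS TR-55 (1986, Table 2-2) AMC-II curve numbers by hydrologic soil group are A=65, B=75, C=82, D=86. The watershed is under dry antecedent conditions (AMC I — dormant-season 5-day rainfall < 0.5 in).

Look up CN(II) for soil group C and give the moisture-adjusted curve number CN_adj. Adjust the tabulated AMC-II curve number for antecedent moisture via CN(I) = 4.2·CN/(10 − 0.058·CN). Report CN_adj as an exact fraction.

CN_adj = 28700/437 ≈ 65.675

NRCS table: row crops, contoured, good condition, soil group C → CN(II) = 82
CN(I) from CN(II)=82: (4.2·82)/(10 − 0.058·82) = 28700/437 ≈ 65.675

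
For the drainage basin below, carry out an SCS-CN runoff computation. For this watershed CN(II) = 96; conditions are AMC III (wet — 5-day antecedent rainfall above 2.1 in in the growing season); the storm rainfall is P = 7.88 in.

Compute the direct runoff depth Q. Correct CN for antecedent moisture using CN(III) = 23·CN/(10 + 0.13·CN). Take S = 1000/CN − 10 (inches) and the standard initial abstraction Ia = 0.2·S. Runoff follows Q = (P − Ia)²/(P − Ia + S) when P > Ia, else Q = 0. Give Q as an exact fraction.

Q = 732297721/95516700 in ≈ 7.667 in

Wet (AMC III): CN(III) = 23·96/(10 + 0.13·96) = 2208/(562/25) = 27600/281 ≈ 98.221
Retention S: 1000/CN − 10 with CN=98.221 → S = 25/138 ≈ 0.181 in
Ia = 0.2·(25/138) = 5/138 in ≈ 0.036 in
Excess rainfall: 7.880 − 0.036 = 7.844 in; P > Ia so Q > 0
Q = (27061/3450)²/((27061/3450) + 25/138) = (732297721/11902500)/(13843/1725) = 732297721/95516700 in ≈ 7.667 in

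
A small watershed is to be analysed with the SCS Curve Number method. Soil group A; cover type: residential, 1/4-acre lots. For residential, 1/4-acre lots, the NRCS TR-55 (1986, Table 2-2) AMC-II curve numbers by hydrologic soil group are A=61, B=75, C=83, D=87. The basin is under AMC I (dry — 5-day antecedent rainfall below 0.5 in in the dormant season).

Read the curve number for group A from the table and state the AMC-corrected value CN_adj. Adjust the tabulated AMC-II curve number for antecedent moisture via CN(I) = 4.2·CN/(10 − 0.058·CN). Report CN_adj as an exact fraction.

NRCS table: residential, 1/4-acre lots, soil group A → CN(II) = 61
Dry (AMC I): CN(I) = 4.2·61/(10 − 0.058·61) = (1281/5)/(3231/500) = 42700/1077 ≈ 39.647

CN_adj = 42700/1077 ≈ 39.647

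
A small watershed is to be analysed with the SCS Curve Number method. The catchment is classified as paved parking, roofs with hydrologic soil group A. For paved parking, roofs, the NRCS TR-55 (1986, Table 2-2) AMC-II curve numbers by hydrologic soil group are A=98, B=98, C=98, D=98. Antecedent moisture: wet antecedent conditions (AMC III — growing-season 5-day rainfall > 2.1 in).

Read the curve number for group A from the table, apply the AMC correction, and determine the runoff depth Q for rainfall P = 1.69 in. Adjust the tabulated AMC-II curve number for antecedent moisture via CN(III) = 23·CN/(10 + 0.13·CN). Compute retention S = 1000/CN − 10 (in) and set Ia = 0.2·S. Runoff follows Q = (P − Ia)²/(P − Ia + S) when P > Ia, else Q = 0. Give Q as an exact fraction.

NRCS table: paved parking, roofs, soil group A → CN(II) = 98
Wet (AMC III): CN(III) = 23·98/(10 + 0.13·98) = 2254/(1137/50) = 112700/1137 ≈ 99.120
Max retention: S = 1000/(112700/1137) − 10 = 100/1127 in (≈ 0.089 in)
Initial abstraction Ia = S/5 = (100/1127)/5 = 20/1127 ≈ 0.018 in
Since P=1.690 > Ia=0.018: effective rainfall P−Ia = 188463/112700 in
Runoff Q = (P−Ia)²/(P−Ia+S) = (1.672)²/(1.672+0.089) = 35518302369/22366780100 ≈ 1.588 in

Q = 35518302369/22366780100 in ≈ 1.588 in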